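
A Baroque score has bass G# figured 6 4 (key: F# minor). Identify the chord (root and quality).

The figures 6 4 indicate a triad in second inversion.
In second inversion the root lies a fourth above the bass: a fourth above G# in F# minor is C#.
The chord tones are G#, C#, E, giving C# minor.

C# minor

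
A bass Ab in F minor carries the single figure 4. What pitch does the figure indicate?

Counting 3 letter steps above Ab lands on D; in F minor, that letter is Db.

Db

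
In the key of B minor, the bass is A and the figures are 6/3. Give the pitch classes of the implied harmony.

A third above A in this key is C#.
A sixth above A in this key is F#.
Together with the bass A, this spells F# minor in first inversion.

A, C#, F#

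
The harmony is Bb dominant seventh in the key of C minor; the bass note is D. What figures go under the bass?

D is the third of Bb dominant seventh, so the chord is in first inversion.
A seventh chord in first inversion is figured 6/5/3, conventionally abbreviated 6/5.

6/5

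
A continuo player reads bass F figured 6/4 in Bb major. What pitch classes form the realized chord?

A fourth above F in this key is Bb.
A sixth above F in this key is D.
Together with the bass F, this spells Bb major in second inversion.

F, Bb, D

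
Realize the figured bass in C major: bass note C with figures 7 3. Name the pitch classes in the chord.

C, E, G, B

The written figures 7 3 are shorthand for 7/5/3: the 5 is implied.
A third above C in this key is E.
A fifth above C in this key is G.
A seventh above C in this key is B.
Together with the bass C, this spells C major seventh in root position.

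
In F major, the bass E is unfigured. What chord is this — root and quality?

An unfigured bass indicates a triad in root position.
In root position the bass is the root, so the root is E.
The chord tones are E, G, Bb, giving E diminished.

E diminished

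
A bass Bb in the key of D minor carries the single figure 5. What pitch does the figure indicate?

Counting 4 letter steps above Bb lands on F; in D minor, that letter is F.

F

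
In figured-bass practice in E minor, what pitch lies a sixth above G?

E

Counting 5 letter steps above G lands on E; in E minor, that letter is E.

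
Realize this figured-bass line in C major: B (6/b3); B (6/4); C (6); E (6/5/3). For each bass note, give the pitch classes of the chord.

B, Db, G | B, E, G | C, E, A | E, G, B, C

B (6/b3): B, Db, G.
B (6/4): B, E, G.
C (6/3): C, E, A.
E (6/5/3): E, G, B, C.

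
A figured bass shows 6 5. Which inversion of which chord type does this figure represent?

6 5 is shorthand for 6/5/3.
Intervals of 6/5/3 above the bass form a seventh chord; the bass is the third, so this is first inversion.

seventh chord, first inversion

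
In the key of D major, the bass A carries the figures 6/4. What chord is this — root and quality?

D major

The figures 6/4 indicate a triad in second inversion.
In second inversion the root lies a fourth above the bass: a fourth above A in D major is D.
The chord tones are A, D, F#, giving D major.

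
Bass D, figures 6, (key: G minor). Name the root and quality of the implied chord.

Bb major

The figures 6 indicate a triad in first inversion.
In first inversion the root lies a sixth above the bass: a sixth above D in G minor is Bb.
The chord tones are D, F, Bb, giving Bb major.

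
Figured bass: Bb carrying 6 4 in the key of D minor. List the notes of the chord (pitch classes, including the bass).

A fourth above Bb in this key is E.
A sixth above Bb in this key is G.
Together with the bass Bb, this spells E diminished in second inversion.

Bb, E, G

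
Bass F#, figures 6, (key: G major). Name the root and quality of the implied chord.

D major

The figures 6 indicate a triad in first inversion.
In first inversion the root lies a sixth above the bass: a sixth above F# in G major is D.
The chord tones are F#, A, D, giving D major.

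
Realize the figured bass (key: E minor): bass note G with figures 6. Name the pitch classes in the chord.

The written figures 6 are shorthand for 6/3: the 3 is implied.
A third above G in this key is B.
A sixth above G in this key is E.
Together with the bass G, this spells E minor in first inversion.

G, B, E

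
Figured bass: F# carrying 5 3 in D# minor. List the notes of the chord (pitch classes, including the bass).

A third above F# in this key is A#.
A fifth above F# in this key is C#.
Together with the bass F#, this spells F# major in root position.

F#, A#, C#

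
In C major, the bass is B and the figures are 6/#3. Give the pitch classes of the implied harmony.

A third above B in this key is D, raised to D# by the sharp.
A sixth above B in this key is G.
Together with the bass B, this spells G augmented in first inversion.

B, D#, G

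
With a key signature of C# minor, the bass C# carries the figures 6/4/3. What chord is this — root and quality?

F# minor seventh

The figures 6/4/3 indicate a seventh chord in second inversion.
In second inversion the root lies a fourth above the bass: a fourth above C# in C# minor is F#.
The chord tones are C#, E, F#, A, giving F# minor seventh.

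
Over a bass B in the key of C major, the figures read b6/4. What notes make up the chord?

B, E, Gb

A fourth above B in this key is E.
A sixth above B in this key is G, lowered to Gb by the flat.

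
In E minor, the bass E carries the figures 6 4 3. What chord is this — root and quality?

A minor seventh

The figures 6 4 3 indicate a seventh chord in second inversion.
In second inversion the root lies a fourth above the bass: a fourth above E in E minor is A.
The chord tones are E, G, A, C, giving A minor seventh.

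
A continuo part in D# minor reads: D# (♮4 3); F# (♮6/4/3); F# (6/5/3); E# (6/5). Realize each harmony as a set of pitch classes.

D#, F#, G, B | F#, A#, B, D | F#, A#, C#, D# | E#, G#, B, C#

D# (6/♮4/3): D#, F#, G, B.
F# (♮6/4/3): F#, A#, B, D.
F# (6/5/3): F#, A#, C#, D#.
E# (6/5/3): E#, G#, B, C#.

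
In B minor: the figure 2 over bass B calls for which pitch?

Counting 1 letter step above B lands on C; in B minor, that letter is C#.

C#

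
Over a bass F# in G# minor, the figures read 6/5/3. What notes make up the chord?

F#, A#, C#, D#

A third above F# in this key is A#.
A fifth above F# in this key is C#.
A sixth above F# in this key is D#.
Together with the bass F#, this spells D# minor seventh in first inversion.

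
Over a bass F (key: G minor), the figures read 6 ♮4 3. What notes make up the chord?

A third above F in this key is A.
A fourth above F in this key is Bb, made natural (B) by the ♮ figure.
A sixth above F in this key is D.
Together with the bass F, this spells B half-diminished seventh in second inversion.

F, A, B, D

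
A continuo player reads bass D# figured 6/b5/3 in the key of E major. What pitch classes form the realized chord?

A third above D# in this key is F#.
A fifth above D# in this key is A, lowered to Ab by the flat.
A sixth above D# in this key is B.

D#, F#, Ab, B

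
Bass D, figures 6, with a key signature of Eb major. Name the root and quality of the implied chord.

Bb major

The figures 6 indicate a triad in first inversion.
In first inversion the root lies a sixth above the bass: a sixth above D in Eb major is Bb.
The chord tones are D, F, Bb, giving Bb major.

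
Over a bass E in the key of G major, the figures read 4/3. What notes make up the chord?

The written figures 4/3 are shorthand for 6/4/3: the 6 is implied.
A third above E in this key is G.
A fourth above E in this key is A.
A sixth above E in this key is C.
Together with the bass E, this spells A minor seventh in second inversion.

E, G, A, C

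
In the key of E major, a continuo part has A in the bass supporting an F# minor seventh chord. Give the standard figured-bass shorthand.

6/5

A is the third of F# minor seventh, so the chord is in first inversion.
A seventh chord in first inversion is figured 6/5/3, conventionally abbreviated 6/5.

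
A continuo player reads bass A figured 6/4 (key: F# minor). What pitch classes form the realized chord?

A fourth above A in this key is D.
A sixth above A in this key is F#.
Together with the bass A, this spells D major in second inversion.

A, D, F#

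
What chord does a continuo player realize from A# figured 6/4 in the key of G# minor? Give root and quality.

D# minor

The figures 6/4 indicate a triad in second inversion.
In second inversion the root lies a fourth above the bass: a fourth above A# in G# minor is D#.
The chord tones are A#, D#, F#, giving D# minor.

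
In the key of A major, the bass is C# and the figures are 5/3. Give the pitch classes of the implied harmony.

C#, E, G#

A third above C# in this key is E.
A fifth above C# in this key is G#.
Together with the bass C#, this spells C# minor in root position.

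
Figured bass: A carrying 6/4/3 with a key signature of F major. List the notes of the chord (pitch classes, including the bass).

A, C, D, F

A third above A in this key is C.
A fourth above A in this key is D.
A sixth above A in this key is F.
Together with the bass A, this spells D minor seventh in second inversion.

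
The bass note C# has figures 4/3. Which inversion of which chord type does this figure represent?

seventh chord, second inversion

4/3 is shorthand for 6/4/3.
Intervals of 6/4/3 above the bass form a seventh chord; the bass is the fifth, so this is second inversion.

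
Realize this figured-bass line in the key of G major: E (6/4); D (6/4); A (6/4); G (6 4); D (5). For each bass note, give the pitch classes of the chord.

E, A, C | D, G, B | A, D, F# | G, C, E | D, F#, A

E (6/4): E, A, C.
D (6/4): D, G, B.
A (6/4): A, D, F#.
G (6/4): G, C, E.
D (5/3): D, F#, A.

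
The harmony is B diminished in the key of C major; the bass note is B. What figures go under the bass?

B is the root of B diminished, so the chord is in root position.
A triad in root position is figured 5/3, conventionally abbreviated (no figures — root-position triad).

no figures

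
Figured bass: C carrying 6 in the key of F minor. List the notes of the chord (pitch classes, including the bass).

The written figures 6 are shorthand for 6/3: the 3 is implied.
A third above C in this key is Eb.
A sixth above C in this key is Ab.
Together with the bass C, this spells Ab major in first inversion.

C, Eb, Ab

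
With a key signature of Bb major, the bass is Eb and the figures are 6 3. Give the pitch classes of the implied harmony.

A third above Eb in this key is G.
A sixth above Eb in this key is C.
Together with the bass Eb, this spells C minor in first inversion.

Eb, G, C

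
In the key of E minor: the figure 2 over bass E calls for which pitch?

Counting 1 letter step above E lands on F; in E minor, that letter is F#.

F#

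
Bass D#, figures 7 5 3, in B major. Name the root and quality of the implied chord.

The figures 7 5 3 indicate a seventh chord in root position.
In root position the bass is the root, so the root is D#.
The chord tones are D#, F#, A#, C#, giving D# minor seventh.

D# minor seventh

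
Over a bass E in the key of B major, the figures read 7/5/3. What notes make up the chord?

E, G#, B, D#

A third above E in this key is G#.
A fifth above E in this key is B.
A seventh above E in this key is D#.
Together with the bass E, this spells E major seventh in root position.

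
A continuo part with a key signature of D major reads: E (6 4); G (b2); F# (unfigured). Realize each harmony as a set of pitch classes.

E (6/4): E, A, C#.
G (6/4/b2): G, Ab, C#, E.
F# (5/3): F#, A, C#.

E, A, C# | G, Ab, C#, E | F#, A, C#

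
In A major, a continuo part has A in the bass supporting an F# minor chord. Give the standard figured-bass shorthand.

6

A is the third of F# minor, so the chord is in first inversion.
A triad in first inversion is figured 6/3, conventionally abbreviated 6.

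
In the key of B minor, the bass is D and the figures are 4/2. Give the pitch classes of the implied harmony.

The written figures 4/2 are shorthand for 6/4/2: the 6 is implied.
A second above D in this key is E.
A fourth above D in this key is G.
A sixth above D in this key is B.
Together with the bass D, this spells E minor seventh in third inversion.

D, E, G, B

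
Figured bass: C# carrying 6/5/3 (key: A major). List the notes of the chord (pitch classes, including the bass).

C#, E, G#, A

A third above C# in this key is E.
A fifth above C# in this key is G#.
A sixth above C# in this key is A.
Together with the bass C#, this spells A major seventh in first inversion.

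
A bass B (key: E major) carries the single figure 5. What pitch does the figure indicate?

F#

Counting 4 letter steps above B lands on F; in E major, that letter is F#.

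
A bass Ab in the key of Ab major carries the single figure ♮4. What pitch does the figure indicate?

D

Counting 3 letter steps above Ab lands on D; in Ab major, that letter is Db.
The ♮4 figure makes it natural, giving D.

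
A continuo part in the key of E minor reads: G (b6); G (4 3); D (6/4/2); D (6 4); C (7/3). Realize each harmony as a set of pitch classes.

G, B, Eb | G, B, C, E | D, E, G, B | D, G, B | C, E, G, B

G (b6/3): G, B, Eb.
G (6/4/3): G, B, C, E.
D (6/4/2): D, E, G, B.
D (6/4): D, G, B.
C (7/5/3): C, E, G, B.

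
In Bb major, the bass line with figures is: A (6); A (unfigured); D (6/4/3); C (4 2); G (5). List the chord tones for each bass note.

A (6/3): A, C, F.
A (5/3): A, C, Eb.
D (6/4/3): D, F, G, Bb.
C (6/4/2): C, D, F, A.
G (5/3): G, Bb, D.

A, C, F | A, C, Eb | D, F, G, Bb | C, D, F, A | G, Bb, D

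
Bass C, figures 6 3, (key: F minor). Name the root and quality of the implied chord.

Ab major

The figures 6 3 indicate a triad in first inversion.
In first inversion the root lies a sixth above the bass: a sixth above C in F minor is Ab.
The chord tones are C, Eb, Ab, giving Ab major.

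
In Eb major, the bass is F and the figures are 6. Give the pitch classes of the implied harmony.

The written figures 6 are shorthand for 6/3: the 3 is implied.
A third above F in this key is Ab.
A sixth above F in this key is D.
Together with the bass F, this spells D diminished in first inversion.

F, Ab, D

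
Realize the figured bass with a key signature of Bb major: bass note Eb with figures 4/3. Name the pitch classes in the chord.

The written figures 4/3 are shorthand for 6/4/3: the 6 is implied.
A third above Eb in this key is G.
A fourth above Eb in this key is A.
A sixth above Eb in this key is C.
Together with the bass Eb, this spells A half-diminished seventh in second inversion.

Eb, G, A, C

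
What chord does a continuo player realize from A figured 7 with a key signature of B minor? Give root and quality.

A dominant seventh

The figures 7 indicate a seventh chord in root position.
In root position the bass is the root, so the root is A.
The chord tones are A, C#, E, G, giving A dominant seventh.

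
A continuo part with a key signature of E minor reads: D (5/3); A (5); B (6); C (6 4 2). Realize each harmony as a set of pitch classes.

D, F#, A | A, C, E | B, D, G | C, D, F#, A

D (5/3): D, F#, A.
A (5/3): A, C, E.
B (6/3): B, D, G.
C (6/4/2): C, D, F#, A.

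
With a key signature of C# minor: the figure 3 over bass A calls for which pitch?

C#

Counting 2 letter steps above A lands on C; in C# minor, that letter is C#.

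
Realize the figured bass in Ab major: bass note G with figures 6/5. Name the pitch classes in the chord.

The written figures 6/5 are shorthand for 6/5/3: the 3 is implied.
A third above G in this key is Bb.
A fifth above G in this key is Db.
A sixth above G in this key is Eb.
Together with the bass G, this spells Eb dominant seventh in first inversion.

G, Bb, Db, Eb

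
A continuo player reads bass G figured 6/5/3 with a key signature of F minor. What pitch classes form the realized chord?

G, Bb, Db, Eb

A third above G in this key is Bb.
A fifth above G in this key is Db.
A sixth above G in this key is Eb.
Together with the bass G, this spells Eb dominant seventh in first inversion.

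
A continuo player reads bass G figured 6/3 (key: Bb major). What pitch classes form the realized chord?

G, Bb, Eb

A third above G in this key is Bb.
A sixth above G in this key is Eb.
Together with the bass G, this spells Eb major in first inversion.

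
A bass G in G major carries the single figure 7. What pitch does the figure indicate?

F#

Counting 6 letter steps above G lands on F; in G major, that letter is F#.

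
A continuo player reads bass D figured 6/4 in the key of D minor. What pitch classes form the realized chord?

D, G, Bb

A fourth above D in this key is G.
A sixth above D in this key is Bb.
Together with the bass D, this spells G minor in second inversion.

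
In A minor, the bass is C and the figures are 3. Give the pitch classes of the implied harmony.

The written figures 3 are shorthand for 5/3: the 5 is implied.
A third above C in this key is E.
A fifth above C in this key is G.
Together with the bass C, this spells C major in root position.

C, E, G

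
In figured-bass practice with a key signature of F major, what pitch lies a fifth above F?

C

Counting 4 letter steps above F lands on C; in F major, that letter is C.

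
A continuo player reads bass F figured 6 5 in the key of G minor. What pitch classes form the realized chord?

F, A, C, D

The written figures 6 5 are shorthand for 6/5/3: the 3 is implied.
A third above F in this key is A.
A fifth above F in this key is C.
A sixth above F in this key is D.
Together with the bass F, this spells D minor seventh in first inversion.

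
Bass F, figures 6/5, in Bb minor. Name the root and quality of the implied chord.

Db major seventh

The figures 6/5 indicate a seventh chord in first inversion.
In first inversion the root lies a sixth above the bass: a sixth above F in Bb minor is Db.
The chord tones are F, Ab, C, Db, giving Db major seventh.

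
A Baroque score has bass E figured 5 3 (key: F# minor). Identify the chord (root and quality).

The figures 5 3 indicate a triad in root position.
In root position the bass is the root, so the root is E.
The chord tones are E, G#, B, giving E major.

E major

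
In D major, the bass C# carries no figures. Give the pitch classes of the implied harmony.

C#, E, G

An unfigured bass implies 5/3.
A third above C# in this key is E.
A fifth above C# in this key is G.
Together with the bass C#, this spells C# diminished in root position.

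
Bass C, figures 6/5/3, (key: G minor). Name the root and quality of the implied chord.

A half-diminished seventh

The figures 6/5/3 indicate a seventh chord in first inversion.
In first inversion the root lies a sixth above the bass: a sixth above C in G minor is A.
The chord tones are C, Eb, G, A, giving A half-diminished seventh.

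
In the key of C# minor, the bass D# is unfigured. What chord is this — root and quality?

D# diminished

An unfigured bass indicates a triad in root position.
In root position the bass is the root, so the root is D#.
The chord tones are D#, F#, A, giving D# diminished.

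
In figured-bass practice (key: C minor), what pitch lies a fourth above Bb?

Eb

Counting 3 letter steps above Bb lands on E; in C minor, that letter is Eb.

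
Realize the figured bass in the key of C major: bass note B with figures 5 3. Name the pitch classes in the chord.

B, D, F

A third above B in this key is D.
A fifth above B in this key is F.
Together with the bass B, this spells B diminished in root position.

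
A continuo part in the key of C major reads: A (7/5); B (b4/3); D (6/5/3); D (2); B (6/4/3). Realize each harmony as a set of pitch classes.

A, C, E, G | B, D, Eb, G | D, F, A, B | D, E, G, B | B, D, E, G

A (7/5/3): A, C, E, G.
B (6/b4/3): B, D, Eb, G.
D (6/5/3): D, F, A, B.
D (6/4/2): D, E, G, B.
B (6/4/3): B, D, E, G.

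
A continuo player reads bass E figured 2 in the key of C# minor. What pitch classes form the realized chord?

E, F#, A, C#

The written figures 2 are shorthand for 6/4/2: the 6/4 are implied.
A second above E in this key is F#.
A fourth above E in this key is A.
A sixth above E in this key is C#.
Together with the bass E, this spells F# minor seventh in third inversion.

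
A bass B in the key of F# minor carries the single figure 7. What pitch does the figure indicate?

Counting 6 letter steps above B lands on A; in F# minor, that letter is A.

A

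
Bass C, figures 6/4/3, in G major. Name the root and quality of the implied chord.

F# half-diminished seventh

The figures 6/4/3 indicate a seventh chord in second inversion.
In second inversion the root lies a fourth above the bass: a fourth above C in G major is F#.
The chord tones are C, E, F#, A, giving F# half-diminished seventh.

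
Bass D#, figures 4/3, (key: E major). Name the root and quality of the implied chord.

The figures 4/3 indicate a seventh chord in second inversion.
In second inversion the root lies a fourth above the bass: a fourth above D# in E major is G#.
The chord tones are D#, F#, G#, B, giving G# minor seventh.

G# minor seventh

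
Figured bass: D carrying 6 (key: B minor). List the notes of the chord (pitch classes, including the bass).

The written figures 6 are shorthand for 6/3: the 3 is implied.
A third above D in this key is F#.
A sixth above D in this key is B.
Together with the bass D, this spells B minor in first inversion.

D, F#, B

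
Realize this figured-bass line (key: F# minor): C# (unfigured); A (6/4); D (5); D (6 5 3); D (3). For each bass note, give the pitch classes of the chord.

C# (5/3): C#, E, G#.
A (6/4): A, D, F#.
D (5/3): D, F#, A.
D (6/5/3): D, F#, A, B.
D (5/3): D, F#, A.

C#, E, G# | A, D, F# | D, F#, A | D, F#, A, B | D, F#, A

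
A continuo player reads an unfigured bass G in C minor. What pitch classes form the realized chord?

G, Bb, D

An unfigured bass implies 5/3.
A third above G in this key is Bb.
A fifth above G in this key is D.
Together with the bass G, this spells G minor in root position.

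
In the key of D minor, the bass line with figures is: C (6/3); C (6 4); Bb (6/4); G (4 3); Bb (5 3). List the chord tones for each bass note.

C (6/3): C, E, A.
C (6/4): C, F, A.
Bb (6/4): Bb, E, G.
G (6/4/3): G, Bb, C, E.
Bb (5/3): Bb, D, F.

C, E, A | C, F, A | Bb, E, G | G, Bb, C, E | Bb, D, F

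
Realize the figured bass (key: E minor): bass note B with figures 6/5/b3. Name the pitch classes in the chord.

A third above B in this key is D, lowered to Db by the flat.
A fifth above B in this key is F#.
A sixth above B in this key is G.

B, Db, F#, G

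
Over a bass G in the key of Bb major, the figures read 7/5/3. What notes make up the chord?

A third above G in this key is Bb.
A fifth above G in this key is D.
A seventh above G in this key is F.
Together with the bass G, this spells G minor seventh in root position.

G, Bb, D, F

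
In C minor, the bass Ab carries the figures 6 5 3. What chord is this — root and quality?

The figures 6 5 3 indicate a seventh chord in first inversion.
In first inversion the root lies a sixth above the bass: a sixth above Ab in C minor is F.
The chord tones are Ab, C, Eb, F, giving F minor seventh.

F minor seventh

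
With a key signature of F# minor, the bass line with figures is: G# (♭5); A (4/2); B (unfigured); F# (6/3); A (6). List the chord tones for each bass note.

G# (b5/3): G#, B, Db.
A (6/4/2): A, B, D, F#.
B (5/3): B, D, F#.
F# (6/3): F#, A, D.
A (6/3): A, C#, F#.

G#, B, Db | A, B, D, F# | B, D, F# | F#, A, D | A, C#, F#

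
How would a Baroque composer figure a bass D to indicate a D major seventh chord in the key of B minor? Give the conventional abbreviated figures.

7

D is the root of D major seventh, so the chord is in root position.
A seventh chord in root position is figured 7/5/3, conventionally abbreviated 7.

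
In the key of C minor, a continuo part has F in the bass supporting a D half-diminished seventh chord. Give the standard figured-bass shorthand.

6/5

F is the third of D half-diminished seventh, so the chord is in first inversion.
A seventh chord in first inversion is figured 6/5/3, conventionally abbreviated 6/5.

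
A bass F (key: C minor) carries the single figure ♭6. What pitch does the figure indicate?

Counting 5 letter steps above F lands on D; in C minor, that letter is D.
The b6 figure lowers it a semitone, giving Db.

Db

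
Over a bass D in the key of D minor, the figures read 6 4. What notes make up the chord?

D, G, Bb

A fourth above D in this key is G.
A sixth above D in this key is Bb.
Together with the bass D, this spells G minor in second inversion.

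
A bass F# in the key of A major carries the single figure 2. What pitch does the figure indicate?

G#

Counting 1 letter step above F# lands on G; in A major, that letter is G#.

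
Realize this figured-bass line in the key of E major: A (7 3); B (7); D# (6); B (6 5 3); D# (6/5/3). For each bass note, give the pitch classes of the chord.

A (7/5/3): A, C#, E, G#.
B (7/5/3): B, D#, F#, A.
D# (6/3): D#, F#, B.
B (6/5/3): B, D#, F#, G#.
D# (6/5/3): D#, F#, A, B.

A, C#, E, G# | B, D#, F#, A | D#, F#, B | B, D#, F#, G# | D#, F#, A, B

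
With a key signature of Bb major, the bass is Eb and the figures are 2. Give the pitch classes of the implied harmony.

Eb, F, A, C

The written figures 2 are shorthand for 6/4/2: the 6/4 are implied.
A second above Eb in this key is F.
A fourth above Eb in this key is A.
A sixth above Eb in this key is C.
Together with the bass Eb, this spells F dominant seventh in third inversion.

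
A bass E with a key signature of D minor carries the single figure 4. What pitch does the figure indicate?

A

Counting 3 letter steps above E lands on A; in D minor, that letter is A.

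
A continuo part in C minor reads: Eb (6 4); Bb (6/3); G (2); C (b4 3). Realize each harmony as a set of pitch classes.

Eb (6/4): Eb, Ab, C.
Bb (6/3): Bb, D, G.
G (6/4/2): G, Ab, C, Eb.
C (6/b4/3): C, Eb, Fb, Ab.

Eb, Ab, C | Bb, D, G | G, Ab, C, Eb | C, Eb, Fb, Ab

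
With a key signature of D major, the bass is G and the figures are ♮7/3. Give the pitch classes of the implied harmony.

The written figures ♮7/3 are shorthand for 7/5/3: the 5 is implied.
A third above G in this key is B.
A fifth above G in this key is D.
A seventh above G in this key is F#, made natural (F) by the ♮ figure.
Together with the bass G, this spells G dominant seventh in root position.

G, B, D, F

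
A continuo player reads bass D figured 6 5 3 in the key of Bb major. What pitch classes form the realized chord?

A third above D in this key is F.
A fifth above D in this key is A.
A sixth above D in this key is Bb.
Together with the bass D, this spells Bb major seventh in first inversion.

D, F, A, Bb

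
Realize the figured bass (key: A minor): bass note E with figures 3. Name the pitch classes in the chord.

The written figures 3 are shorthand for 5/3: the 5 is implied.
A third above E in this key is G.
A fifth above E in this key is B.
Together with the bass E, this spells E minor in root position.

E, G, B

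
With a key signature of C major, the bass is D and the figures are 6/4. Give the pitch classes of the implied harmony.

A fourth above D in this key is G.
A sixth above D in this key is B.
Together with the bass D, this spells G major in second inversion.

D, G, B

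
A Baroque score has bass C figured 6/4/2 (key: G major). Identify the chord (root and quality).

The figures 6/4/2 indicate a seventh chord in third inversion.
In third inversion the root lies a second above the bass: a second above C in G major is D.
The chord tones are C, D, F#, A, giving D dominant seventh.

D dominant seventh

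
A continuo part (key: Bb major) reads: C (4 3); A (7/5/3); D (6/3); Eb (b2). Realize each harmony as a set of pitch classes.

C (6/4/3): C, Eb, F, A.
A (7/5/3): A, C, Eb, G.
D (6/3): D, F, Bb.
Eb (6/4/b2): Eb, Fb, A, C.

C, Eb, F, A | A, C, Eb, G | D, F, Bb | Eb, Fb, A, C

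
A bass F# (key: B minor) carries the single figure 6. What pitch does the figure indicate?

D

Counting 5 letter steps above F# lands on D; in B minor, that letter is D.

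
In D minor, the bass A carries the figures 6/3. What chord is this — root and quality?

The figures 6/3 indicate a triad in first inversion.
In first inversion the root lies a sixth above the bass: a sixth above A in D minor is F.
The chord tones are A, C, F, giving F major.

F major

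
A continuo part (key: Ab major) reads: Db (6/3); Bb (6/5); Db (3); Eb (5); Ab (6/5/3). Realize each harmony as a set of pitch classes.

Db, F, Bb | Bb, Db, F, G | Db, F, Ab | Eb, G, Bb | Ab, C, Eb, F

Db (6/3): Db, F, Bb.
Bb (6/5/3): Bb, Db, F, G.
Db (5/3): Db, F, Ab.
Eb (5/3): Eb, G, Bb.
Ab (6/5/3): Ab, C, Eb, F.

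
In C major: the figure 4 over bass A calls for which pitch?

Counting 3 letter steps above A lands on D; in C major, that letter is D.

D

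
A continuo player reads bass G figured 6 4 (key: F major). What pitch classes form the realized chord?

A fourth above G in this key is C.
A sixth above G in this key is E.
Together with the bass G, this spells C major in second inversion.

G, C, E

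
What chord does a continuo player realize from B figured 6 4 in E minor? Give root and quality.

E minor

The figures 6 4 indicate a triad in second inversion.
In second inversion the root lies a fourth above the bass: a fourth above B in E minor is E.
The chord tones are B, E, G, giving E minor.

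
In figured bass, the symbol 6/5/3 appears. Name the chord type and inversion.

seventh chord, first inversion

Intervals of 6/5/3 above the bass form a seventh chord; the bass is the third, so this is first inversion.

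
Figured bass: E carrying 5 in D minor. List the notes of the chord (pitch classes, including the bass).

E, G, Bb

The written figures 5 are shorthand for 5/3: the 3 is implied.
A third above E in this key is G.
A fifth above E in this key is Bb.
Together with the bass E, this spells E diminished in root position.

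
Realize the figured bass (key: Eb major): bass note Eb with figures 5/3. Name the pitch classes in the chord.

Eb, G, Bb

A third above Eb in this key is G.
A fifth above Eb in this key is Bb.
Together with the bass Eb, this spells Eb major in root position.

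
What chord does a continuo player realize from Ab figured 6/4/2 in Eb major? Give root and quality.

Bb dominant seventh

The figures 6/4/2 indicate a seventh chord in third inversion.
In third inversion the root lies a second above the bass: a second above Ab in Eb major is Bb.
The chord tones are Ab, Bb, D, F, giving Bb dominant seventh.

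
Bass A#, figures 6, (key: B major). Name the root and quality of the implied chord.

The figures 6 indicate a triad in first inversion.
In first inversion the root lies a sixth above the bass: a sixth above A# in B major is F#.
The chord tones are A#, C#, F#, giving F# major.

F# major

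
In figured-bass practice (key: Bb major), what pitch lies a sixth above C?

Counting 5 letter steps above C lands on A; in Bb major, that letter is A.

A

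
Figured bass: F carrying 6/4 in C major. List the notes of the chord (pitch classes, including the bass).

F, B, D

A fourth above F in this key is B.
A sixth above F in this key is D.
Together with the bass F, this spells B diminished in second inversion.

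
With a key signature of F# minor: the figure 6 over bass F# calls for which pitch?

Counting 5 letter steps above F# lands on D; in F# minor, that letter is D.

D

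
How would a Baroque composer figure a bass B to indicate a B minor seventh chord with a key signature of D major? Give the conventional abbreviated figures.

B is the root of B minor seventh, so the chord is in root position.
A seventh chord in root position is figured 7/5/3, conventionally abbreviated 7.

7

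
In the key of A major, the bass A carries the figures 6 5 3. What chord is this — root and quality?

The figures 6 5 3 indicate a seventh chord in first inversion.
In first inversion the root lies a sixth above the bass: a sixth above A in A major is F#.
The chord tones are A, C#, E, F#, giving F# minor seventh.

F# minor seventh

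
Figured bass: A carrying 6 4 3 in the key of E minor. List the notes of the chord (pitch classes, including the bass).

A, C, D, F#

A third above A in this key is C.
A fourth above A in this key is D.
A sixth above A in this key is F#.
Together with the bass A, this spells D dominant seventh in second inversion.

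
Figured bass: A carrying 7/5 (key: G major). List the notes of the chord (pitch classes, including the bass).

The written figures 7/5 are shorthand for 7/5/3: the 3 is implied.
A third above A in this key is C.
A fifth above A in this key is E.
A seventh above A in this key is G.
Together with the bass A, this spells A minor seventh in root position.

A, C, E, G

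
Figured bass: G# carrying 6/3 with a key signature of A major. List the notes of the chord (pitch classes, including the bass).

G#, B, E

A third above G# in this key is B.
A sixth above G# in this key is E.
Together with the bass G#, this spells E major in first inversion.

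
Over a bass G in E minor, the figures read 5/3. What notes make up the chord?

G, B, D

A third above G in this key is B.
A fifth above G in this key is D.
Together with the bass G, this spells G major in root position.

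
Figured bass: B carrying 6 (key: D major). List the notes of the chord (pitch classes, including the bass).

B, D, G

The written figures 6 are shorthand for 6/3: the 3 is implied.
A third above B in this key is D.
A sixth above B in this key is G.
Together with the bass B, this spells G major in first inversion.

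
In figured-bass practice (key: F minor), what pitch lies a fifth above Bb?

F

Counting 4 letter steps above Bb lands on F; in F minor, that letter is F.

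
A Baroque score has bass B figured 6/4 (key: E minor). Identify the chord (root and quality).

E minor

The figures 6/4 indicate a triad in second inversion.
In second inversion the root lies a fourth above the bass: a fourth above B in E minor is E.
The chord tones are B, E, G, giving E minor.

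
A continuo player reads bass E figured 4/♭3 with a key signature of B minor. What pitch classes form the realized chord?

The written figures 4/♭3 are shorthand for 6/4/3: the 6 is implied.
A third above E in this key is G, lowered to Gb by the flat.
A fourth above E in this key is A.
A sixth above E in this key is C#.

E, Gb, A, C#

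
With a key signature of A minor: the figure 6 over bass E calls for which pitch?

Counting 5 letter steps above E lands on C; in A minor, that letter is C.

C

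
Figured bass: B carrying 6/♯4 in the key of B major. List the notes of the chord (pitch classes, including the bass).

A fourth above B in this key is E, raised to E# by the sharp.
A sixth above B in this key is G#.
Together with the bass B, this spells E# diminished in second inversion.

B, E#, G#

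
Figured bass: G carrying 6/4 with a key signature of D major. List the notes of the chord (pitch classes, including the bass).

G, C#, E

A fourth above G in this key is C#.
A sixth above G in this key is E.
Together with the bass G, this spells C# diminished in second inversion.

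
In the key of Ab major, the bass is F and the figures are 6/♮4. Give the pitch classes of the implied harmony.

A fourth above F in this key is Bb, made natural (B) by the ♮ figure.
A sixth above F in this key is Db.

F, B, Db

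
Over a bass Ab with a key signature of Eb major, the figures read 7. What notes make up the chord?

The written figures 7 are shorthand for 7/5/3: the 5/3 are implied.
A third above Ab in this key is C.
A fifth above Ab in this key is Eb.
A seventh above Ab in this key is G.
Together with the bass Ab, this spells Ab major seventh in root position.

Ab, C, Eb, G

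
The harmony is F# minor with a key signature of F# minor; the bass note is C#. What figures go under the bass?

C# is the fifth of F# minor, so the chord is in second inversion.
A triad in second inversion is figured 6/4, conventionally abbreviated 6/4.

6/4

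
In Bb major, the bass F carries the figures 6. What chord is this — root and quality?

D minor

The figures 6 indicate a triad in first inversion.
In first inversion the root lies a sixth above the bass: a sixth above F in Bb major is D.
The chord tones are F, A, D, giving D minor.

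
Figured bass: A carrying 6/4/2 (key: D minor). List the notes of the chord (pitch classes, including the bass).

A second above A in this key is Bb.
A fourth above A in this key is D.
A sixth above A in this key is F.
Together with the bass A, this spells Bb major seventh in third inversion.

A, Bb, D, F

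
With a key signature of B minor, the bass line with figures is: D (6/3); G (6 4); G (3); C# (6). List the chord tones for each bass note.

D (6/3): D, F#, B.
G (6/4): G, C#, E.
G (5/3): G, B, D.
C# (6/3): C#, E, A.

D, F#, B | G, C#, E | G, B, D | C#, E, A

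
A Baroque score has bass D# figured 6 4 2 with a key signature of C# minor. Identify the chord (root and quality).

The figures 6 4 2 indicate a seventh chord in third inversion.
In third inversion the root lies a second above the bass: a second above D# in C# minor is E.
The chord tones are D#, E, G#, B, giving E major seventh.

E major seventh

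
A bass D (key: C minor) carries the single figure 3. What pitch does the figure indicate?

F

Counting 2 letter steps above D lands on F; in C minor, that letter is F.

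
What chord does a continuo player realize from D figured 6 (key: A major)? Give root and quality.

B minor

The figures 6 indicate a triad in first inversion.
In first inversion the root lies a sixth above the bass: a sixth above D in A major is B.
The chord tones are D, F#, B, giving B minor.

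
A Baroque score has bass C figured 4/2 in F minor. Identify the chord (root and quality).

Db major seventh

The figures 4/2 indicate a seventh chord in third inversion.
In third inversion the root lies a second above the bass: a second above C in F minor is Db.
The chord tones are C, Db, F, Ab, giving Db major seventh.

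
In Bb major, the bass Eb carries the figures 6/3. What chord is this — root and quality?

C minor

The figures 6/3 indicate a triad in first inversion.
In first inversion the root lies a sixth above the bass: a sixth above Eb in Bb major is C.
The chord tones are Eb, G, C, giving C minor.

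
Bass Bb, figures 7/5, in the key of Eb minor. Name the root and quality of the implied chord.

The figures 7/5 indicate a seventh chord in root position.
In root position the bass is the root, so the root is Bb.
The chord tones are Bb, Db, F, Ab, giving Bb minor seventh.

Bb minor seventh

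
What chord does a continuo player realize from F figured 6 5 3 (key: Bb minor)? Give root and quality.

Db major seventh

The figures 6 5 3 indicate a seventh chord in first inversion.
In first inversion the root lies a sixth above the bass: a sixth above F in Bb minor is Db.
The chord tones are F, Ab, C, Db, giving Db major seventh.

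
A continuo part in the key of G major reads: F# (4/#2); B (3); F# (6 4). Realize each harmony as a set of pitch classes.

F# (6/4/#2): F#, G#, B, D.
B (5/3): B, D, F#.
F# (6/4): F#, B, D.

F#, G#, B, D | B, D, F# | F#, B, D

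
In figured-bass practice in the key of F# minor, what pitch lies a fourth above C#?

F#

Counting 3 letter steps above C# lands on F; in F# minor, that letter is F#.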